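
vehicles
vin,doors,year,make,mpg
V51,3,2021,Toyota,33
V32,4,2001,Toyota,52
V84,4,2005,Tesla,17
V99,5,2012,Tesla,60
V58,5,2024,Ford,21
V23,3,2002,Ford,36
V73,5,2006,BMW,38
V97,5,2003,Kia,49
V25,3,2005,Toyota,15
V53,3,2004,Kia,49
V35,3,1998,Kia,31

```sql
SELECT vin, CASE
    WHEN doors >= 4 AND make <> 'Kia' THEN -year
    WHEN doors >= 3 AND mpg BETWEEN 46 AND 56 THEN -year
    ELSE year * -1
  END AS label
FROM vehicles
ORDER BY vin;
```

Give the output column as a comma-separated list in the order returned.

-2002, -2005, -2001, -1998, -2021, -2004, -2024, -2006, -2005, -2003, -2012

vin=V23: ELSE → -2002
vin=V25: ELSE → -2005
vin=V32: doors >= 4 AND make <> 'Kia' → -2001
vin=V35: ELSE → -1998
vin=V51: ELSE → -2021
vin=V53: doors >= 3 AND mpg BETWEEN 46 AND 56 → -2004
vin=V58: doors >= 4 AND make <> 'Kia' → -2024
vin=V73: doors >= 4 AND make <> 'Kia' → -2006
vin=V84: doors >= 4 AND make <> 'Kia' → -2005
vin=V97: doors >= 3 AND mpg BETWEEN 46 AND 56 → -2003
vin=V99: doors >= 4 AND make <> 'Kia' → -2012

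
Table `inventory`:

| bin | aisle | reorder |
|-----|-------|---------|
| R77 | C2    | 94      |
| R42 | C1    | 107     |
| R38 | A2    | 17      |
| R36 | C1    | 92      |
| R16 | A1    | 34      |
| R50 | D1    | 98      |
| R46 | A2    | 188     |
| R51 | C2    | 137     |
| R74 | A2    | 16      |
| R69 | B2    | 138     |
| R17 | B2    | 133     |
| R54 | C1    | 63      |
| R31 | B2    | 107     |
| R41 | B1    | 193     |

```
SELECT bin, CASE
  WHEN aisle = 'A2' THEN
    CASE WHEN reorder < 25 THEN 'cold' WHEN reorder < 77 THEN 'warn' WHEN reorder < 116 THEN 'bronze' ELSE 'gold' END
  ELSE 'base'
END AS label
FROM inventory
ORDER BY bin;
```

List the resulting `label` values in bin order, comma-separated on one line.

base, base, base, base, cold, base, base, gold, base, base, base, base, cold, base

bin=R16: aisle='A1' → outer ELSE → base
bin=R17: aisle='B2' → outer ELSE → base
bin=R31: aisle='B2' → outer ELSE → base
bin=R36: aisle='C1' → outer ELSE → base
bin=R38: aisle='A2' → inner[reorder < 25] → cold
bin=R41: aisle='B1' → outer ELSE → base
bin=R42: aisle='C1' → outer ELSE → base
bin=R46: aisle='A2' → inner[ELSE] → gold
bin=R50: aisle='D1' → outer ELSE → base
bin=R51: aisle='C2' → outer ELSE → base
bin=R54: aisle='C1' → outer ELSE → base
bin=R69: aisle='B2' → outer ELSE → base
bin=R74: aisle='A2' → inner[reorder < 25] → cold
bin=R77: aisle='C2' → outer ELSE → base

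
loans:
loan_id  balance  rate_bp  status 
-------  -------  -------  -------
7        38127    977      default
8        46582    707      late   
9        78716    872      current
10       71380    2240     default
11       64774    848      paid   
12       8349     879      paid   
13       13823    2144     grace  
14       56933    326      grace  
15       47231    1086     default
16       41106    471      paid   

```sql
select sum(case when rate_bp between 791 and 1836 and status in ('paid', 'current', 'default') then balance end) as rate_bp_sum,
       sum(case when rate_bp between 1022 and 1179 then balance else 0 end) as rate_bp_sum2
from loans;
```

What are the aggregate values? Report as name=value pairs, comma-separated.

[rate_bp_sum: rate_bp between 791 and 1836 and status in ('paid', 'current', 'default')]
loan_id=7: ✓ → 38127
loan_id=8: ✗
loan_id=9: ✓ → 78716
loan_id=10: ✗
loan_id=11: ✓ → 64774
loan_id=12: ✓ → 8349
loan_id=13: ✗
loan_id=14: ✗
loan_id=15: ✓ → 47231
loan_id=16: ✗
rate_bp_sum = 38127 + 78716 + 64774 + 8349 + 47231 = 237197
—
[rate_bp_sum2: rate_bp between 1022 and 1179]
loan_id=7: ✗
loan_id=8: ✗
loan_id=9: ✗
loan_id=10: ✗
loan_id=11: ✗
loan_id=12: ✗
loan_id=13: ✗
loan_id=14: ✗
loan_id=15: ✓ → 47231
loan_id=16: ✗
rate_bp_sum2 = 47231

rate_bp_sum=237197, rate_bp_sum2=47231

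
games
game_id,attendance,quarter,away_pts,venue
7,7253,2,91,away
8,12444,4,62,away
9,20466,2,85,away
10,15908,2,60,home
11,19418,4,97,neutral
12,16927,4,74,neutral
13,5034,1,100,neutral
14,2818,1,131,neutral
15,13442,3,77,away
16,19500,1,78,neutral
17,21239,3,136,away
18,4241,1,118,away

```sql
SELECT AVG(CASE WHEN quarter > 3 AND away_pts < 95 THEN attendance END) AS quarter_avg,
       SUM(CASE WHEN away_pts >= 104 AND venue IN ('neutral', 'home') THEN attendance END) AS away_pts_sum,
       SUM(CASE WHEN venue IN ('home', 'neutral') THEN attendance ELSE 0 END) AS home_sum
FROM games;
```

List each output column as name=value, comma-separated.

quarter_avg=14685.5, away_pts_sum=2818, home_sum=79605

[quarter_avg: quarter > 3 AND away_pts < 95]
game_id=7: ✗
game_id=8: ✓ → 12444
game_id=9: ✗
game_id=10: ✗
game_id=11: ✗
game_id=12: ✓ → 16927
game_id=13: ✗
game_id=14: ✗
game_id=15: ✗
game_id=16: ✗
game_id=17: ✗
game_id=18: ✗
quarter_avg = (12444 + 16927) / 2 = 14685.5
—
[away_pts_sum: away_pts >= 104 AND venue IN ('neutral', 'home')]
game_id=7: ✗
game_id=8: ✗
game_id=9: ✗
game_id=10: ✗
game_id=11: ✗
game_id=12: ✗
game_id=13: ✗
game_id=14: ✓ → 2818
game_id=15: ✗
game_id=16: ✗
game_id=17: ✗
game_id=18: ✗
away_pts_sum = 2818
—
[home_sum: venue IN ('home', 'neutral')]
game_id=7: ✗
game_id=8: ✗
game_id=9: ✗
game_id=10: ✓ → 15908
game_id=11: ✓ → 19418
game_id=12: ✓ → 16927
game_id=13: ✓ → 5034
game_id=14: ✓ → 2818
game_id=15: ✗
game_id=16: ✓ → 19500
game_id=17: ✗
game_id=18: ✗
home_sum = 15908 + 19418 + 16927 + 5034 + 2818 + 19500 = 79605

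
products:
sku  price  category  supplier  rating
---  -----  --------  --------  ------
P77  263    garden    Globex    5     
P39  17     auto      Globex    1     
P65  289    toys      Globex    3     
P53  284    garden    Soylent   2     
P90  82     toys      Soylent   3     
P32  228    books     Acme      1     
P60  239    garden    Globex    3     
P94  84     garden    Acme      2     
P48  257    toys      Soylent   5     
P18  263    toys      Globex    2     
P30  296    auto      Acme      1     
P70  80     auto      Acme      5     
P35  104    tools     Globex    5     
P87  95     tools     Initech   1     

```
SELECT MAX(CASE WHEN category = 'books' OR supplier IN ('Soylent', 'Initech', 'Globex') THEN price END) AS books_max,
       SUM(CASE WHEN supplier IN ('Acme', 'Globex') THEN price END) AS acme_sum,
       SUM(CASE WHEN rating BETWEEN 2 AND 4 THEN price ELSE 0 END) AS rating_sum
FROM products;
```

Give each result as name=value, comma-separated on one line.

[books_max: category = 'books' OR supplier IN ('Soylent', 'Initech', 'Globex')]
sku=P77: ✓ → 263
sku=P39: ✓ → 17
sku=P65: ✓ → 289
sku=P53: ✓ → 284
sku=P90: ✓ → 82
sku=P32: ✓ → 228
sku=P60: ✓ → 239
sku=P94: ✗
sku=P48: ✓ → 257
sku=P18: ✓ → 263
sku=P30: ✗
sku=P70: ✗
sku=P35: ✓ → 104
sku=P87: ✓ → 95
books_max = MAX(263, 17, 289, 284, 82, 228, 239, 257, 263, 104, 95) = 289
—
[acme_sum: supplier IN ('Acme', 'Globex')]
sku=P77: ✓ → 263
sku=P39: ✓ → 17
sku=P65: ✓ → 289
sku=P53: ✗
sku=P90: ✗
sku=P32: ✓ → 228
sku=P60: ✓ → 239
sku=P94: ✓ → 84
sku=P48: ✗
sku=P18: ✓ → 263
sku=P30: ✓ → 296
sku=P70: ✓ → 80
sku=P35: ✓ → 104
sku=P87: ✗
acme_sum = 263 + 17 + 289 + 228 + 239 + 84 + 263 + 296 + 80 + 104 = 1863
—
[rating_sum: rating BETWEEN 2 AND 4]
sku=P77: ✗
sku=P39: ✗
sku=P65: ✓ → 289
sku=P53: ✓ → 284
sku=P90: ✓ → 82
sku=P32: ✗
sku=P60: ✓ → 239
sku=P94: ✓ → 84
sku=P48: ✗
sku=P18: ✓ → 263
sku=P30: ✗
sku=P70: ✗
sku=P35: ✗
sku=P87: ✗
rating_sum = 289 + 284 + 82 + 239 + 84 + 263 = 1241

books_max=289, acme_sum=1863, rating_sum=1241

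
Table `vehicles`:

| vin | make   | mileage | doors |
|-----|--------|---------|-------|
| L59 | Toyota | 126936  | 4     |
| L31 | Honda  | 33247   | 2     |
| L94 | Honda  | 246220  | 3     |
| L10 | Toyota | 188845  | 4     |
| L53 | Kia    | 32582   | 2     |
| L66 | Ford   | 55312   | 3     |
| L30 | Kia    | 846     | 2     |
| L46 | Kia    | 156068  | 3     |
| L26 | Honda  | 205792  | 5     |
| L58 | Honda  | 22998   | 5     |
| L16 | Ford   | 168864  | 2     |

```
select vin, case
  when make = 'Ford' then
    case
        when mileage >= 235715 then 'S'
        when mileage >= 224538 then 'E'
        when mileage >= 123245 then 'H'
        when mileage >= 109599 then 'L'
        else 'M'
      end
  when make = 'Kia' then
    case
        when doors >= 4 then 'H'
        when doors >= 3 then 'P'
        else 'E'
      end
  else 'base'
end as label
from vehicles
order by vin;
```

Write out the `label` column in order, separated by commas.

base, H, base, E, base, P, E, base, base, M, base

vin=L10: make='Toyota' → outer ELSE → base
vin=L16: make='Ford' → inner[mileage >= 123245] → H
vin=L26: make='Honda' → outer ELSE → base
vin=L30: make='Kia' → inner[ELSE] → E
vin=L31: make='Honda' → outer ELSE → base
vin=L46: make='Kia' → inner[doors >= 3] → P
vin=L53: make='Kia' → inner[ELSE] → E
vin=L58: make='Honda' → outer ELSE → base
vin=L59: make='Toyota' → outer ELSE → base
vin=L66: make='Ford' → inner[ELSE] → M
vin=L94: make='Honda' → outer ELSE → base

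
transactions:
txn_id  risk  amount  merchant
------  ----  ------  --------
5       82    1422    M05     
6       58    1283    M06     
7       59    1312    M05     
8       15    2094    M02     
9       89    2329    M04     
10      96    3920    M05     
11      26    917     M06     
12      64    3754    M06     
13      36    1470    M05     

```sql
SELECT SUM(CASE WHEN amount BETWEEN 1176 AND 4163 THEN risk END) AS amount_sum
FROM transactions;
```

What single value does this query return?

txn_id=5: ✓ → 82
txn_id=6: ✓ → 58
txn_id=7: ✓ → 59
txn_id=8: ✓ → 15
txn_id=9: ✓ → 89
txn_id=10: ✓ → 96
txn_id=11: ✗
txn_id=12: ✓ → 64
txn_id=13: ✓ → 36
amount_sum = 82 + 58 + 59 + 15 + 89 + 96 + 64 + 36 = 499

499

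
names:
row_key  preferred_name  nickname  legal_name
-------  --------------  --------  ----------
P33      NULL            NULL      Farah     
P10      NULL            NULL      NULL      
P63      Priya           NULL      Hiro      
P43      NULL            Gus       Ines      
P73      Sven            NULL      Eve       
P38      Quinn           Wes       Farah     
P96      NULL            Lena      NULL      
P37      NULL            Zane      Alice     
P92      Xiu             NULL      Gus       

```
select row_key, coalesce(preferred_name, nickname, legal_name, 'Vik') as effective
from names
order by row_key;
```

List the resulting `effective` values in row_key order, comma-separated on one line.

Vik, Farah, Zane, Quinn, Gus, Priya, Sven, Xiu, Lena

row_key=P10: preferred_name=NULL, nickname=NULL, legal_name=NULL, → literal Vik → Vik
row_key=P33: preferred_name=NULL, nickname=NULL, legal_name=Farah → Farah
row_key=P37: preferred_name=NULL, nickname=Zane → Zane
row_key=P38: preferred_name=Quinn → Quinn
row_key=P43: preferred_name=NULL, nickname=Gus → Gus
row_key=P63: preferred_name=Priya → Priya
row_key=P73: preferred_name=Sven → Sven
row_key=P92: preferred_name=Xiu → Xiu
row_key=P96: preferred_name=NULL, nickname=Lena → Lena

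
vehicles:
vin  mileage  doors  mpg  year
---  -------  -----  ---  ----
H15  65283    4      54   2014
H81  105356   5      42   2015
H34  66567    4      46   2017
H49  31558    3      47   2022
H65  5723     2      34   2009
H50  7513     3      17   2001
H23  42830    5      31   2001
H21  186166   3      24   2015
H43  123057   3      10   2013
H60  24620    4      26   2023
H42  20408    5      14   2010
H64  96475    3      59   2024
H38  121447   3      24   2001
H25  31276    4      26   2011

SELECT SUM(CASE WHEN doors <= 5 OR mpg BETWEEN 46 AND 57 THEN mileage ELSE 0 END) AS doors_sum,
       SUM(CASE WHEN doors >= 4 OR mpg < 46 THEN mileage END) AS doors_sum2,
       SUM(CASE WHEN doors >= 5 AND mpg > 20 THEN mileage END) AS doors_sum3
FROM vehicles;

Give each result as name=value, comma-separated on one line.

doors_sum=928279, doors_sum2=800246, doors_sum3=148186

[doors_sum: doors <= 5 OR mpg BETWEEN 46 AND 57]
vin=H15: ✓ → 65283
vin=H81: ✓ → 105356
vin=H34: ✓ → 66567
vin=H49: ✓ → 31558
vin=H65: ✓ → 5723
vin=H50: ✓ → 7513
vin=H23: ✓ → 42830
vin=H21: ✓ → 186166
vin=H43: ✓ → 123057
vin=H60: ✓ → 24620
vin=H42: ✓ → 20408
vin=H64: ✓ → 96475
vin=H38: ✓ → 121447
vin=H25: ✓ → 31276
doors_sum = 65283 + 105356 + 66567 + 31558 + 5723 + 7513 + 42830 + 186166 + 123057 + 24620 + 20408 + 96475 + 121447 + 31276 = 928279
—
[doors_sum2: doors >= 4 OR mpg < 46]
vin=H15: ✓ → 65283
vin=H81: ✓ → 105356
vin=H34: ✓ → 66567
vin=H49: ✗
vin=H65: ✓ → 5723
vin=H50: ✓ → 7513
vin=H23: ✓ → 42830
vin=H21: ✓ → 186166
vin=H43: ✓ → 123057
vin=H60: ✓ → 24620
vin=H42: ✓ → 20408
vin=H64: ✗
vin=H38: ✓ → 121447
vin=H25: ✓ → 31276
doors_sum2 = 65283 + 105356 + 66567 + 5723 + 7513 + 42830 + 186166 + 123057 + 24620 + 20408 + 121447 + 31276 = 800246
—
[doors_sum3: doors >= 5 AND mpg > 20]
vin=H15: ✗
vin=H81: ✓ → 105356
vin=H34: ✗
vin=H49: ✗
vin=H65: ✗
vin=H50: ✗
vin=H23: ✓ → 42830
vin=H21: ✗
vin=H43: ✗
vin=H60: ✗
vin=H42: ✗
vin=H64: ✗
vin=H38: ✗
vin=H25: ✗
doors_sum3 = 105356 + 42830 = 148186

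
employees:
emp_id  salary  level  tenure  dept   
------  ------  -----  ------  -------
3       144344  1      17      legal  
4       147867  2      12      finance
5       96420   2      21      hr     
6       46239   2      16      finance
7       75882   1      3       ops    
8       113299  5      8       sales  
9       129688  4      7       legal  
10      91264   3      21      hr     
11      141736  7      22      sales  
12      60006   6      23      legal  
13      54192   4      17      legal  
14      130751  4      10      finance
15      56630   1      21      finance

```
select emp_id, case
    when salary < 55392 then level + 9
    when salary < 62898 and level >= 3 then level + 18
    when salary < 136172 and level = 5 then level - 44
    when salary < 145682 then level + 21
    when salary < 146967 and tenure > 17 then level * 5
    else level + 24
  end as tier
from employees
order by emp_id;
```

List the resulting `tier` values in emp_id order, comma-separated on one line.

emp_id=3: salary < 145682 → 22
emp_id=4: ELSE → 26
emp_id=5: salary < 145682 → 23
emp_id=6: salary < 55392 → 11
emp_id=7: salary < 145682 → 22
emp_id=8: salary < 136172 and level = 5 → -39
emp_id=9: salary < 145682 → 25
emp_id=10: salary < 145682 → 24
emp_id=11: salary < 145682 → 28
emp_id=12: salary < 62898 and level >= 3 → 24
emp_id=13: salary < 55392 → 13
emp_id=14: salary < 145682 → 25
emp_id=15: salary < 145682 → 22

22, 26, 23, 11, 22, -39, 25, 24, 28, 24, 13, 25, 22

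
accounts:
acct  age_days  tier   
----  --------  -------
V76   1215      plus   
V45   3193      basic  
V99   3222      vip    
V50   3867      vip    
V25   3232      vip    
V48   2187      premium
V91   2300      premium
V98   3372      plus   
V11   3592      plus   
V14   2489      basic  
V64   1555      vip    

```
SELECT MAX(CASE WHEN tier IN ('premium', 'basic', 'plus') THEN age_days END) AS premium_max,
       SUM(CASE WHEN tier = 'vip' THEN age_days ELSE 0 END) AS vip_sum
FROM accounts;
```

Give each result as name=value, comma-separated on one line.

premium_max=3592, vip_sum=11876

[premium_max: tier IN ('premium', 'basic', 'plus')]
acct=V76: ✓ → 1215
acct=V45: ✓ → 3193
acct=V99: ✗
acct=V50: ✗
acct=V25: ✗
acct=V48: ✓ → 2187
acct=V91: ✓ → 2300
acct=V98: ✓ → 3372
acct=V11: ✓ → 3592
acct=V14: ✓ → 2489
acct=V64: ✗
premium_max = MAX(1215, 3193, 2187, 2300, 3372, 3592, 2489) = 3592
—
[vip_sum: tier = 'vip']
acct=V76: ✗
acct=V45: ✗
acct=V99: ✓ → 3222
acct=V50: ✓ → 3867
acct=V25: ✓ → 3232
acct=V48: ✗
acct=V91: ✗
acct=V98: ✗
acct=V11: ✗
acct=V14: ✗
acct=V64: ✓ → 1555
vip_sum = 3222 + 3867 + 3232 + 1555 = 11876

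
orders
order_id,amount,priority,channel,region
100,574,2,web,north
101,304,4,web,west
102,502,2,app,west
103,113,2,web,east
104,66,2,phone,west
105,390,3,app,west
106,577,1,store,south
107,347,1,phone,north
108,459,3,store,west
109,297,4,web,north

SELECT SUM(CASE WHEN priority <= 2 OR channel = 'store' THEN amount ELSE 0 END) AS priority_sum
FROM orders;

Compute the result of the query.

order_id=100: ✓ → 574
order_id=101: ✗
order_id=102: ✓ → 502
order_id=103: ✓ → 113
order_id=104: ✓ → 66
order_id=105: ✗
order_id=106: ✓ → 577
order_id=107: ✓ → 347
order_id=108: ✓ → 459
order_id=109: ✗
priority_sum = 574 + 502 + 113 + 66 + 577 + 347 + 459 = 2638

2638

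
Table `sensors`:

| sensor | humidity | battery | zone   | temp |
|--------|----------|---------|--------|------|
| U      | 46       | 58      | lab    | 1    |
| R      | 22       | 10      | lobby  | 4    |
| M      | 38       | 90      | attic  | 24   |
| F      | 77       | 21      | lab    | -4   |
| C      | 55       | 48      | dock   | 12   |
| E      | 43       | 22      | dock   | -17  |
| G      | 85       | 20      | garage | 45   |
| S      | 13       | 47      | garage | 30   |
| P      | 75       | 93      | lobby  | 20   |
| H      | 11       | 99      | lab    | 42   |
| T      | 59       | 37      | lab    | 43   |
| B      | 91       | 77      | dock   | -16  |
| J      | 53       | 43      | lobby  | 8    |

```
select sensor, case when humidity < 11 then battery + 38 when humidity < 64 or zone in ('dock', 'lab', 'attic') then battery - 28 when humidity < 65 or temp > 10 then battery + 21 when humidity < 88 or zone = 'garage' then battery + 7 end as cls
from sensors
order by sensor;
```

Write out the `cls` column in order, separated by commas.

49, 20, -6, -7, 41, 71, 15, 62, 114, -18, 19, 9, 30

sensor=B: humidity < 64 or zone in ('dock', 'lab', 'attic') → 49
sensor=C: humidity < 64 or zone in ('dock', 'lab', 'attic') → 20
sensor=E: humidity < 64 or zone in ('dock', 'lab', 'attic') → -6
sensor=F: humidity < 64 or zone in ('dock', 'lab', 'attic') → -7
sensor=G: humidity < 65 or temp > 10 → 41
sensor=H: humidity < 64 or zone in ('dock', 'lab', 'attic') → 71
sensor=J: humidity < 64 or zone in ('dock', 'lab', 'attic') → 15
sensor=M: humidity < 64 or zone in ('dock', 'lab', 'attic') → 62
sensor=P: humidity < 65 or temp > 10 → 114
sensor=R: humidity < 64 or zone in ('dock', 'lab', 'attic') → -18
sensor=S: humidity < 64 or zone in ('dock', 'lab', 'attic') → 19
sensor=T: humidity < 64 or zone in ('dock', 'lab', 'attic') → 9
sensor=U: humidity < 64 or zone in ('dock', 'lab', 'attic') → 30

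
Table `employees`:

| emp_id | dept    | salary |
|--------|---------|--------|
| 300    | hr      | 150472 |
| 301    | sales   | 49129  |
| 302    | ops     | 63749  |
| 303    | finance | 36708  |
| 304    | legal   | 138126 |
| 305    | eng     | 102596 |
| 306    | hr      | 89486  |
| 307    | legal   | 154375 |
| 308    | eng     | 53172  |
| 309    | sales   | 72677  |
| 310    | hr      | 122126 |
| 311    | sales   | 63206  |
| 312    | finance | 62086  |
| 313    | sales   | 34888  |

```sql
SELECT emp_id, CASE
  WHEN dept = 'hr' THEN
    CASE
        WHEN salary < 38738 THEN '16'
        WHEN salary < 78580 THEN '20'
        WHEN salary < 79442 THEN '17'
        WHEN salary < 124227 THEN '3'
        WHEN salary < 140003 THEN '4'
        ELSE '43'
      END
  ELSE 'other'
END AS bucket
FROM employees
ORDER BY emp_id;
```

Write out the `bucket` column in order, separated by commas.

emp_id=300: dept='hr' → inner[ELSE] → 43
emp_id=301: dept='sales' → outer ELSE → other
emp_id=302: dept='ops' → outer ELSE → other
emp_id=303: dept='finance' → outer ELSE → other
emp_id=304: dept='legal' → outer ELSE → other
emp_id=305: dept='eng' → outer ELSE → other
emp_id=306: dept='hr' → inner[salary < 124227] → 3
emp_id=307: dept='legal' → outer ELSE → other
emp_id=308: dept='eng' → outer ELSE → other
emp_id=309: dept='sales' → outer ELSE → other
emp_id=310: dept='hr' → inner[salary < 124227] → 3
emp_id=311: dept='sales' → outer ELSE → other
emp_id=312: dept='finance' → outer ELSE → other
emp_id=313: dept='sales' → outer ELSE → other

43, other, other, other, other, other, 3, other, other, other, 3, other, other, other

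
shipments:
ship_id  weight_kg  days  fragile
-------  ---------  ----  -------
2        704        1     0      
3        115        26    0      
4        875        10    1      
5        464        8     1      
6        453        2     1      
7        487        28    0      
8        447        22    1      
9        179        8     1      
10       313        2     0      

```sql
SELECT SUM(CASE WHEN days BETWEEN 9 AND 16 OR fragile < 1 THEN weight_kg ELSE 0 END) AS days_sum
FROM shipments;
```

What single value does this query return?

ship_id=2: ✓ → 704
ship_id=3: ✓ → 115
ship_id=4: ✓ → 875
ship_id=5: ✗
ship_id=6: ✗
ship_id=7: ✓ → 487
ship_id=8: ✗
ship_id=9: ✗
ship_id=10: ✓ → 313
days_sum = 704 + 115 + 875 + 487 + 313 = 2494

2494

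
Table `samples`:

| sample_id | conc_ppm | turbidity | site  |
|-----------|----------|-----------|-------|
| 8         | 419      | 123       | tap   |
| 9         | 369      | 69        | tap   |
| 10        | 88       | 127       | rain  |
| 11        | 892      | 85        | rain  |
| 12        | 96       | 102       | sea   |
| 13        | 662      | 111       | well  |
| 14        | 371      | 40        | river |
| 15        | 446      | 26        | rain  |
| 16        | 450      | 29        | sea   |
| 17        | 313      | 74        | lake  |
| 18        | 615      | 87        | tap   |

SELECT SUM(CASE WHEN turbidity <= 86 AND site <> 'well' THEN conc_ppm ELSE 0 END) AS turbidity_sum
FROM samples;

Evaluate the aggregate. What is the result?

sample_id=8: ✗
sample_id=9: ✓ → 369
sample_id=10: ✗
sample_id=11: ✓ → 892
sample_id=12: ✗
sample_id=13: ✗
sample_id=14: ✓ → 371
sample_id=15: ✓ → 446
sample_id=16: ✓ → 450
sample_id=17: ✓ → 313
sample_id=18: ✗
turbidity_sum = 369 + 892 + 371 + 446 + 450 + 313 = 2841

2841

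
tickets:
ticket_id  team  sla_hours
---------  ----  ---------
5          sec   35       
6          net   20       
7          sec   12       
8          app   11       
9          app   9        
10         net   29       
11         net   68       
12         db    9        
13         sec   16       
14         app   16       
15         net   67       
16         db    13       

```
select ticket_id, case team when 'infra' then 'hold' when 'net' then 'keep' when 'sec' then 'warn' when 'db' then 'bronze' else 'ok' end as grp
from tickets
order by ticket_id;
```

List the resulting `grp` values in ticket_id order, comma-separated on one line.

ticket_id=5: team='sec' → warn
ticket_id=6: team='net' → keep
ticket_id=7: team='sec' → warn
ticket_id=8: ELSE → ok
ticket_id=9: ELSE → ok
ticket_id=10: team='net' → keep
ticket_id=11: team='net' → keep
ticket_id=12: team='db' → bronze
ticket_id=13: team='sec' → warn
ticket_id=14: ELSE → ok
ticket_id=15: team='net' → keep
ticket_id=16: team='db' → bronze

warn, keep, warn, ok, ok, keep, keep, bronze, warn, ok, keep, bronze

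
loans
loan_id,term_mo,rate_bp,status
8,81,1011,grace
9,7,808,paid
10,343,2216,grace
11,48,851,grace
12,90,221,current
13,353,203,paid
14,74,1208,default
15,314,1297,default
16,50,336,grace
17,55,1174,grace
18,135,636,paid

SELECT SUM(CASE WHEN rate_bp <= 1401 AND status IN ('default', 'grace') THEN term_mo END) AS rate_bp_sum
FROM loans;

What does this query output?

622

loan_id=8: ✓ → 81
loan_id=9: ✗
loan_id=10: ✗
loan_id=11: ✓ → 48
loan_id=12: ✗
loan_id=13: ✗
loan_id=14: ✓ → 74
loan_id=15: ✓ → 314
loan_id=16: ✓ → 50
loan_id=17: ✓ → 55
loan_id=18: ✗
rate_bp_sum = 81 + 48 + 74 + 314 + 50 + 55 = 622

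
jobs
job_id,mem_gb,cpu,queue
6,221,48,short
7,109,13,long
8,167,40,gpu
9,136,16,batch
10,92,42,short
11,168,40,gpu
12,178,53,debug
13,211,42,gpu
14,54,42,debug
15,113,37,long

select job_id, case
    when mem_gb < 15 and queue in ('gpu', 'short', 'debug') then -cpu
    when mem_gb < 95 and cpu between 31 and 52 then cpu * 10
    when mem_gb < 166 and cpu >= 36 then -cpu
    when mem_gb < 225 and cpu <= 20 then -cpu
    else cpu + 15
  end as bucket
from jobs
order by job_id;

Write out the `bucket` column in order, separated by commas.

63, -13, 55, -16, 420, 55, 68, 57, 420, -37

job_id=6: ELSE → 63
job_id=7: mem_gb < 225 and cpu <= 20 → -13
job_id=8: ELSE → 55
job_id=9: mem_gb < 225 and cpu <= 20 → -16
job_id=10: mem_gb < 95 and cpu between 31 and 52 → 420
job_id=11: ELSE → 55
job_id=12: ELSE → 68
job_id=13: ELSE → 57
job_id=14: mem_gb < 95 and cpu between 31 and 52 → 420
job_id=15: mem_gb < 166 and cpu >= 36 → -37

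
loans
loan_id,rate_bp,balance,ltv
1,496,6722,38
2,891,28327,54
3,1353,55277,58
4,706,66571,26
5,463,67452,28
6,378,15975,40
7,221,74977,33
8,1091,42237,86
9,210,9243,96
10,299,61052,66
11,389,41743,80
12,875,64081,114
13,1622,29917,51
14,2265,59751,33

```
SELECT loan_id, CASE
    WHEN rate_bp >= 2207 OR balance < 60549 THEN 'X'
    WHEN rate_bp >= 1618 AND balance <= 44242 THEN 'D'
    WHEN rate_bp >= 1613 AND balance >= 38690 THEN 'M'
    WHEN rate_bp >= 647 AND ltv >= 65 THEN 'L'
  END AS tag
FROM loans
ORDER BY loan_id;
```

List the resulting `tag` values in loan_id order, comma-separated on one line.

X, X, X, NULL, NULL, X, NULL, X, X, NULL, X, L, X, X

loan_id=1: rate_bp >= 2207 OR balance < 60549 → X
loan_id=2: rate_bp >= 2207 OR balance < 60549 → X
loan_id=3: rate_bp >= 2207 OR balance < 60549 → X
loan_id=4: (no match → NULL) → NULL
loan_id=5: (no match → NULL) → NULL
loan_id=6: rate_bp >= 2207 OR balance < 60549 → X
loan_id=7: (no match → NULL) → NULL
loan_id=8: rate_bp >= 2207 OR balance < 60549 → X
loan_id=9: rate_bp >= 2207 OR balance < 60549 → X
loan_id=10: (no match → NULL) → NULL
loan_id=11: rate_bp >= 2207 OR balance < 60549 → X
loan_id=12: rate_bp >= 647 AND ltv >= 65 → L
loan_id=13: rate_bp >= 2207 OR balance < 60549 → X
loan_id=14: rate_bp >= 2207 OR balance < 60549 → X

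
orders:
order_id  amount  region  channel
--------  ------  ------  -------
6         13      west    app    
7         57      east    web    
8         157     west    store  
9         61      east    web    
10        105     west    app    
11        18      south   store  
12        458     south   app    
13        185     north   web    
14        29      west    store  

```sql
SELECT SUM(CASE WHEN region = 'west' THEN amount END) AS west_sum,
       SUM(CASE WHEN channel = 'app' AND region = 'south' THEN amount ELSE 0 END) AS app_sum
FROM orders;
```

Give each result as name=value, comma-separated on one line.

[west_sum: region = 'west']
order_id=6: ✓ → 13
order_id=7: ✗
order_id=8: ✓ → 157
order_id=9: ✗
order_id=10: ✓ → 105
order_id=11: ✗
order_id=12: ✗
order_id=13: ✗
order_id=14: ✓ → 29
west_sum = 13 + 157 + 105 + 29 = 304
—
[app_sum: channel = 'app' AND region = 'south']
order_id=6: ✗
order_id=7: ✗
order_id=8: ✗
order_id=9: ✗
order_id=10: ✗
order_id=11: ✗
order_id=12: ✓ → 458
order_id=13: ✗
order_id=14: ✗
app_sum = 458

west_sum=304, app_sum=458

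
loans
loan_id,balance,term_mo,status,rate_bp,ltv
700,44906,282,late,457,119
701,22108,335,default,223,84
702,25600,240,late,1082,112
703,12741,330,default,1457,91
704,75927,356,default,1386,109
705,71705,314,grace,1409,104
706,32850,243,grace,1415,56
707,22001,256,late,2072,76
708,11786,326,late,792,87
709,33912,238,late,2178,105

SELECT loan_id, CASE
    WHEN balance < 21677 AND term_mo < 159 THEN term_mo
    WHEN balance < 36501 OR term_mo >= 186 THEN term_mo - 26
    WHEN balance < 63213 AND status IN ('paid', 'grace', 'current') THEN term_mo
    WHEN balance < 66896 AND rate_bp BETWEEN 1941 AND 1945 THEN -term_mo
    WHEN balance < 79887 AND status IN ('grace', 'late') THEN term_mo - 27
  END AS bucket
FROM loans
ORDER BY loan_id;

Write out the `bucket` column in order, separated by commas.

256, 309, 214, 304, 330, 288, 217, 230, 300, 212

loan_id=700: balance < 36501 OR term_mo >= 186 → 256
loan_id=701: balance < 36501 OR term_mo >= 186 → 309
loan_id=702: balance < 36501 OR term_mo >= 186 → 214
loan_id=703: balance < 36501 OR term_mo >= 186 → 304
loan_id=704: balance < 36501 OR term_mo >= 186 → 330
loan_id=705: balance < 36501 OR term_mo >= 186 → 288
loan_id=706: balance < 36501 OR term_mo >= 186 → 217
loan_id=707: balance < 36501 OR term_mo >= 186 → 230
loan_id=708: balance < 36501 OR term_mo >= 186 → 300
loan_id=709: balance < 36501 OR term_mo >= 186 → 212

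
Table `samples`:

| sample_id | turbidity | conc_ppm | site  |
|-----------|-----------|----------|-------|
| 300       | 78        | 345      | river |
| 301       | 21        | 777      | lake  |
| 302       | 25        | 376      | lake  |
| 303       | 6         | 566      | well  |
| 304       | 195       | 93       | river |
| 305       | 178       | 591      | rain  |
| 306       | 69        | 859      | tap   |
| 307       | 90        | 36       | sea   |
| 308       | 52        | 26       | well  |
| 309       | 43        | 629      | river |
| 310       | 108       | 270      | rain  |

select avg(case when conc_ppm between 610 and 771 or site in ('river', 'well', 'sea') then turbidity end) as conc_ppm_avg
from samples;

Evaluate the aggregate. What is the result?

77.3333333333

sample_id=300: ✓ → 78
sample_id=301: ✗
sample_id=302: ✗
sample_id=303: ✓ → 6
sample_id=304: ✓ → 195
sample_id=305: ✗
sample_id=306: ✗
sample_id=307: ✓ → 90
sample_id=308: ✓ → 52
sample_id=309: ✓ → 43
sample_id=310: ✗
conc_ppm_avg = (78 + 6 + 195 + 90 + 52 + 43) / 6 = 77.3333333333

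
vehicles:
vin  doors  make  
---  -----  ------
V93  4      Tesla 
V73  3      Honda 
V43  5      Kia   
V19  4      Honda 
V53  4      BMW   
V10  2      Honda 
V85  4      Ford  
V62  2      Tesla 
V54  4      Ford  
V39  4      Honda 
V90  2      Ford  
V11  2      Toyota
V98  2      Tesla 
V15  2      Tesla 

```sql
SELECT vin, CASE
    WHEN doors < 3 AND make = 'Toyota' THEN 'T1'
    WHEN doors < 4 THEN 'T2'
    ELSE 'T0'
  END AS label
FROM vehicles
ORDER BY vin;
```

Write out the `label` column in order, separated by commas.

T2, T1, T2, T0, T0, T0, T0, T0, T2, T2, T0, T2, T0, T2

vin=V10: doors < 4 → T2
vin=V11: doors < 3 AND make = 'Toyota' → T1
vin=V15: doors < 4 → T2
vin=V19: ELSE → T0
vin=V39: ELSE → T0
vin=V43: ELSE → T0
vin=V53: ELSE → T0
vin=V54: ELSE → T0
vin=V62: doors < 4 → T2
vin=V73: doors < 4 → T2
vin=V85: ELSE → T0
vin=V90: doors < 4 → T2
vin=V93: ELSE → T0
vin=V98: doors < 4 → T2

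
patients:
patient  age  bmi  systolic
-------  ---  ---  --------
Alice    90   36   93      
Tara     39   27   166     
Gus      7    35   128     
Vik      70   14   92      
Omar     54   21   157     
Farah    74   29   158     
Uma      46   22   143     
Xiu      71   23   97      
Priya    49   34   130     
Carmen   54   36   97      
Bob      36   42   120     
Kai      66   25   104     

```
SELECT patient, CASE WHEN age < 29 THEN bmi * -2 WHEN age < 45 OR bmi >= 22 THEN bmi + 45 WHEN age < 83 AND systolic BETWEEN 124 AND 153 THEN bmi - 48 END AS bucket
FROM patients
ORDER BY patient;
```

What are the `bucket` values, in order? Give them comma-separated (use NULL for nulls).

81, 87, 81, 74, -70, 70, NULL, 79, 72, 67, NULL, 68

patient=Alice: age < 45 OR bmi >= 22 → 81
patient=Bob: age < 45 OR bmi >= 22 → 87
patient=Carmen: age < 45 OR bmi >= 22 → 81
patient=Farah: age < 45 OR bmi >= 22 → 74
patient=Gus: age < 29 → -70
patient=Kai: age < 45 OR bmi >= 22 → 70
patient=Omar: (no match → NULL) → NULL
patient=Priya: age < 45 OR bmi >= 22 → 79
patient=Tara: age < 45 OR bmi >= 22 → 72
patient=Uma: age < 45 OR bmi >= 22 → 67
patient=Vik: (no match → NULL) → NULL
patient=Xiu: age < 45 OR bmi >= 22 → 68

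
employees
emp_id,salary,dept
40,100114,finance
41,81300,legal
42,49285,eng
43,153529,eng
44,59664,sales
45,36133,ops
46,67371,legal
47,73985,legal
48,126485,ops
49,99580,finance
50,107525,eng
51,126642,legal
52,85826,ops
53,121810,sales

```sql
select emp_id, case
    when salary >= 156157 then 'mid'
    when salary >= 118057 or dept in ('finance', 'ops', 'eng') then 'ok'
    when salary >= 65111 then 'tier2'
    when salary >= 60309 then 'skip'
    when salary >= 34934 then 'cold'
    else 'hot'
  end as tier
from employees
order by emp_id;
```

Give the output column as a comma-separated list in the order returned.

ok, tier2, ok, ok, cold, ok, tier2, tier2, ok, ok, ok, ok, ok, ok

emp_id=40: salary >= 118057 or dept in ('finance', 'ops', 'eng') → ok
emp_id=41: salary >= 65111 → tier2
emp_id=42: salary >= 118057 or dept in ('finance', 'ops', 'eng') → ok
emp_id=43: salary >= 118057 or dept in ('finance', 'ops', 'eng') → ok
emp_id=44: salary >= 34934 → cold
emp_id=45: salary >= 118057 or dept in ('finance', 'ops', 'eng') → ok
emp_id=46: salary >= 65111 → tier2
emp_id=47: salary >= 65111 → tier2
emp_id=48: salary >= 118057 or dept in ('finance', 'ops', 'eng') → ok
emp_id=49: salary >= 118057 or dept in ('finance', 'ops', 'eng') → ok
emp_id=50: salary >= 118057 or dept in ('finance', 'ops', 'eng') → ok
emp_id=51: salary >= 118057 or dept in ('finance', 'ops', 'eng') → ok
emp_id=52: salary >= 118057 or dept in ('finance', 'ops', 'eng') → ok
emp_id=53: salary >= 118057 or dept in ('finance', 'ops', 'eng') → ok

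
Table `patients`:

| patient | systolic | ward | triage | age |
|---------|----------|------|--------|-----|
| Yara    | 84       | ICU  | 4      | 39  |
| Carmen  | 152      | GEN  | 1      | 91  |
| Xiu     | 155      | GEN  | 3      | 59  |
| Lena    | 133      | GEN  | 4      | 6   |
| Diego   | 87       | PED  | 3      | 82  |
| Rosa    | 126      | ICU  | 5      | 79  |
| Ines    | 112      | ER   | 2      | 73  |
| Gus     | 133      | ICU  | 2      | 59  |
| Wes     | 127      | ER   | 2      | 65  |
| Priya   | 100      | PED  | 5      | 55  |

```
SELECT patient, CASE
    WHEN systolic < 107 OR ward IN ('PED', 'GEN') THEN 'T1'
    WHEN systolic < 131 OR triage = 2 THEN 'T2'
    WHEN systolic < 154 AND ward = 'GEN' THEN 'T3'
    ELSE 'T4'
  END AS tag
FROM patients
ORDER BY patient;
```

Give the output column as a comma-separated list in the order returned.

patient=Carmen: systolic < 107 OR ward IN ('PED', 'GEN') → T1
patient=Diego: systolic < 107 OR ward IN ('PED', 'GEN') → T1
patient=Gus: systolic < 131 OR triage = 2 → T2
patient=Ines: systolic < 131 OR triage = 2 → T2
patient=Lena: systolic < 107 OR ward IN ('PED', 'GEN') → T1
patient=Priya: systolic < 107 OR ward IN ('PED', 'GEN') → T1
patient=Rosa: systolic < 131 OR triage = 2 → T2
patient=Wes: systolic < 131 OR triage = 2 → T2
patient=Xiu: systolic < 107 OR ward IN ('PED', 'GEN') → T1
patient=Yara: systolic < 107 OR ward IN ('PED', 'GEN') → T1

T1, T1, T2, T2, T1, T1, T2, T2, T1, T1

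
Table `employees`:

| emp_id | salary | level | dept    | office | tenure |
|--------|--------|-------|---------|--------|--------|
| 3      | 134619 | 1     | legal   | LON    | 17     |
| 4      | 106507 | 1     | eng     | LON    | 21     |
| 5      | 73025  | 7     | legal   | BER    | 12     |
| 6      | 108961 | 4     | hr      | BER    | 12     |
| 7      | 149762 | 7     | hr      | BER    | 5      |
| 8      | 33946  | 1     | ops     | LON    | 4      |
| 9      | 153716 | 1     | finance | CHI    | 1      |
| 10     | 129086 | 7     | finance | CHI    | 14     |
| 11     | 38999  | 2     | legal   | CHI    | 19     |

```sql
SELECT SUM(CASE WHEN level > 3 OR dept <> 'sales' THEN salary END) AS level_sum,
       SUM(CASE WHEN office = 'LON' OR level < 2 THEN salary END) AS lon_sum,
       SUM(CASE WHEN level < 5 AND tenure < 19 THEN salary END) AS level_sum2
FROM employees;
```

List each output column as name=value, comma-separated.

level_sum=928621, lon_sum=428788, level_sum2=431242

[level_sum: level > 3 OR dept <> 'sales']
emp_id=3: ✓ → 134619
emp_id=4: ✓ → 106507
emp_id=5: ✓ → 73025
emp_id=6: ✓ → 108961
emp_id=7: ✓ → 149762
emp_id=8: ✓ → 33946
emp_id=9: ✓ → 153716
emp_id=10: ✓ → 129086
emp_id=11: ✓ → 38999
level_sum = 134619 + 106507 + 73025 + 108961 + 149762 + 33946 + 153716 + 129086 + 38999 = 928621
—
[lon_sum: office = 'LON' OR level < 2]
emp_id=3: ✓ → 134619
emp_id=4: ✓ → 106507
emp_id=5: ✗
emp_id=6: ✗
emp_id=7: ✗
emp_id=8: ✓ → 33946
emp_id=9: ✓ → 153716
emp_id=10: ✗
emp_id=11: ✗
lon_sum = 134619 + 106507 + 33946 + 153716 = 428788
—
[level_sum2: level < 5 AND tenure < 19]
emp_id=3: ✓ → 134619
emp_id=4: ✗
emp_id=5: ✗
emp_id=6: ✓ → 108961
emp_id=7: ✗
emp_id=8: ✓ → 33946
emp_id=9: ✓ → 153716
emp_id=10: ✗
emp_id=11: ✗
level_sum2 = 134619 + 108961 + 33946 + 153716 = 431242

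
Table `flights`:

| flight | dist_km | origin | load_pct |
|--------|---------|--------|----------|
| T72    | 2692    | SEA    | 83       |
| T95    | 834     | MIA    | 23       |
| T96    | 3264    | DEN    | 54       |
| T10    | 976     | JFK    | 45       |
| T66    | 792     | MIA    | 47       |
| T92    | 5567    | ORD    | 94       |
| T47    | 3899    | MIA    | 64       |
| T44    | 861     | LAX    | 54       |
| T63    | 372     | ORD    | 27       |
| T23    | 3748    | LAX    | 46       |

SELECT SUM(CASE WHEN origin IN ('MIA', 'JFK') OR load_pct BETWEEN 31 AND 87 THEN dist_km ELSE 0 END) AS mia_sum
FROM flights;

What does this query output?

flight=T72: ✓ → 2692
flight=T95: ✓ → 834
flight=T96: ✓ → 3264
flight=T10: ✓ → 976
flight=T66: ✓ → 792
flight=T92: ✗
flight=T47: ✓ → 3899
flight=T44: ✓ → 861
flight=T63: ✗
flight=T23: ✓ → 3748
mia_sum = 2692 + 834 + 3264 + 976 + 792 + 3899 + 861 + 3748 = 17066

17066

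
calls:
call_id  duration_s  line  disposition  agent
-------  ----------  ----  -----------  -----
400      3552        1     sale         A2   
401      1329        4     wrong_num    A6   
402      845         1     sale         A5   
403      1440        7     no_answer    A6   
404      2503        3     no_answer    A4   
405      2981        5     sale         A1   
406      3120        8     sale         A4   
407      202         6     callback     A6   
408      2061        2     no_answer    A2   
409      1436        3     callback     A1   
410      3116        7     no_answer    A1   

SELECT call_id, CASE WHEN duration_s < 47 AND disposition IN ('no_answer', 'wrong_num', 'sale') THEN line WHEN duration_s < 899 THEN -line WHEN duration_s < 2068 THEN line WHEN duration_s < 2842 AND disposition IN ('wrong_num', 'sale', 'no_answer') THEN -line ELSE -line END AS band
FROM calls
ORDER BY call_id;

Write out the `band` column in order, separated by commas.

call_id=400: ELSE → -1
call_id=401: duration_s < 2068 → 4
call_id=402: duration_s < 899 → -1
call_id=403: duration_s < 2068 → 7
call_id=404: duration_s < 2842 AND disposition IN ('wrong_num', 'sale', 'no_answer') → -3
call_id=405: ELSE → -5
call_id=406: ELSE → -8
call_id=407: duration_s < 899 → -6
call_id=408: duration_s < 2068 → 2
call_id=409: duration_s < 2068 → 3
call_id=410: ELSE → -7

-1, 4, -1, 7, -3, -5, -8, -6, 2, 3, -7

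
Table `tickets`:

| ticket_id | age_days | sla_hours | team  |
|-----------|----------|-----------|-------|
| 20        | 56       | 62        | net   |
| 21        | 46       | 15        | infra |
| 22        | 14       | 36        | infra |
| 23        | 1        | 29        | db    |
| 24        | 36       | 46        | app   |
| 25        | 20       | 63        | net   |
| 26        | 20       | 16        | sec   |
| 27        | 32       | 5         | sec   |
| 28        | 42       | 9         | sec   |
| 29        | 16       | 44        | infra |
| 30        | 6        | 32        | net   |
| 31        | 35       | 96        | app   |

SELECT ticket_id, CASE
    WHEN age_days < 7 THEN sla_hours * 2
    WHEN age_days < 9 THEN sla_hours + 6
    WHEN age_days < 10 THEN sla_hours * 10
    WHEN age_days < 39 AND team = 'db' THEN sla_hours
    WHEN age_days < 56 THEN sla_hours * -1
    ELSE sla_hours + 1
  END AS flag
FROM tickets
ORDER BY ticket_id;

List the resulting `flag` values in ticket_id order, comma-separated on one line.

ticket_id=20: ELSE → 63
ticket_id=21: age_days < 56 → -15
ticket_id=22: age_days < 56 → -36
ticket_id=23: age_days < 7 → 58
ticket_id=24: age_days < 56 → -46
ticket_id=25: age_days < 56 → -63
ticket_id=26: age_days < 56 → -16
ticket_id=27: age_days < 56 → -5
ticket_id=28: age_days < 56 → -9
ticket_id=29: age_days < 56 → -44
ticket_id=30: age_days < 7 → 64
ticket_id=31: age_days < 56 → -96

63, -15, -36, 58, -46, -63, -16, -5, -9, -44, 64, -96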